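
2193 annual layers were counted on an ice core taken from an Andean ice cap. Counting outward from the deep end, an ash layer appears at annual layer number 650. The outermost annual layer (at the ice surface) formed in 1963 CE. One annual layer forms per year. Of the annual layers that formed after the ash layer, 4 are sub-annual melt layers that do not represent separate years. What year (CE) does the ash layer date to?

424 CE

Between annual layer 650 and the ice surface there are 2193 − 650 = 1543 annual layers.
Removing the 4 false annual layers leaves 1543 − 4 = 1539 true annual layers beyond the ash layer.
1963 − 1539 = 424 CE.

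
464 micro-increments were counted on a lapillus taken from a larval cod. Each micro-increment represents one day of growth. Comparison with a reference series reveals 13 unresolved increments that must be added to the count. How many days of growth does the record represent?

Correcting the raw count gives 464 + 13 = 477 true micro-increments.
One micro-increment per day makes the duration 477 days.

477 days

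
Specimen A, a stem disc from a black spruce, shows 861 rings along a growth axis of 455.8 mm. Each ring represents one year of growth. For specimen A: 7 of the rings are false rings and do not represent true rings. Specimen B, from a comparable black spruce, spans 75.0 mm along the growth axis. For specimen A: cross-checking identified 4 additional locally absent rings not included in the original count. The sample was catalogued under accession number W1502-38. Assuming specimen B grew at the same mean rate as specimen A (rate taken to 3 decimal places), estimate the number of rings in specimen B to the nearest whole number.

Specimen A: after corrections the count is 861 − 7 + 4 = 858 rings.
A: 455.8 mm over 858 years gives 455.8 / 858 ≈ 0.531 mm/yr.
For B, 75.0 / 0.531 = 141.24 years ≈ 141 rings.

141 rings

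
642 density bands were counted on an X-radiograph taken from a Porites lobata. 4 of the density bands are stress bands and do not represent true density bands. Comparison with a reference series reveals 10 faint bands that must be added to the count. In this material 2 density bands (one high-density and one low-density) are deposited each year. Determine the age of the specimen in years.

324 yr

After corrections the count is 642 − 4 + 10 = 648 density bands.
With 2 density bands per year, 648 / 2 = 324 years.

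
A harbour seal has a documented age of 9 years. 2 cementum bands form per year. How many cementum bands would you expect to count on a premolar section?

With 2 cementum bands per year, 9 years would produce 9 × 2 = 18 cementum bands.
So 18 cementum bands should be present.

18 cementum bands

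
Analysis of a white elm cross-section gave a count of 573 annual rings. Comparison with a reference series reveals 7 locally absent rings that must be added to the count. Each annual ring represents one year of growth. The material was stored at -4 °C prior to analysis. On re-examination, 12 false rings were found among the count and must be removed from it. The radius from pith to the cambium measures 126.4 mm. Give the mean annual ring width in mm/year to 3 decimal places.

After corrections the count is 573 − 12 + 7 = 568 annual rings.
Mean rate = 126.4 mm / 568 years ≈ 0.223 mm/year.

0.223 mm/year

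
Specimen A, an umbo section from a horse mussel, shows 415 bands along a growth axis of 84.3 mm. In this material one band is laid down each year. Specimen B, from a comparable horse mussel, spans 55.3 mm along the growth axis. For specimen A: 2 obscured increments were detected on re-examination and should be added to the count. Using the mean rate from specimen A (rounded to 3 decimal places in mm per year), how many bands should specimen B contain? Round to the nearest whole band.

Specimen A: adjusted count: 415 + 2 = 417 bands.
A: Extension rate ≈ 84.3 / 417 = 0.202 mm/year.
Specimen B: 55.3 mm / 0.202 mm per year = 273.76 years ≈ 274 bands.

274 bands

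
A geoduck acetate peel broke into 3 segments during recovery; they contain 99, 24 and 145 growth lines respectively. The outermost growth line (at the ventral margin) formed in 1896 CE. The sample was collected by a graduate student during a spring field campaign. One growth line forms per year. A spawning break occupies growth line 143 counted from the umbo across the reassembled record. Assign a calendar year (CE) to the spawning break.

1771 CE

Total growth lines = 99 + 24 + 145 = 268.
The spawning break sits at growth line 143 from the umbo, so 268 − 143 = 125 growth lines formed after it.
Counting back 125 years from 1896 CE places the spawning break in 1896 − 125 = 1771 CE.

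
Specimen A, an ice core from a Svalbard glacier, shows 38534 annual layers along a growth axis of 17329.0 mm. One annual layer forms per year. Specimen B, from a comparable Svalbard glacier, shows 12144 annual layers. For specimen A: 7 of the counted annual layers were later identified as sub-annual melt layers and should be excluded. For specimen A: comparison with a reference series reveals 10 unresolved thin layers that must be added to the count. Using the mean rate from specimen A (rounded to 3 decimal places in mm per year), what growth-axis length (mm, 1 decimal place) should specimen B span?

Specimen A: correcting the raw count gives 38534 − 7 + 10 = 38537 true annual layers.
A: Extension rate ≈ 17329.0 / 38537 = 0.450 mm per year.
B's length ≈ 0.450 × 12144 = 5464.8 mm.

5464.8 mm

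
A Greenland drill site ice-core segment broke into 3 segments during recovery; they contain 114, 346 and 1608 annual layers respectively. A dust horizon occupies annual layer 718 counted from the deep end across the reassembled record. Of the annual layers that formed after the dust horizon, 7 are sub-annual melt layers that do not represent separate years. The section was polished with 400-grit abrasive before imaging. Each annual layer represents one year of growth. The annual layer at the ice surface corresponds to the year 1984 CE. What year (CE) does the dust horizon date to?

Total annual layers = 114 + 346 + 1608 = 2068.
2068 − 718 = 1350 annual layers lie beyond the dust horizon toward the ice surface.
1350 − 7 false = 1343 true annual layers after the dust horizon.
Counting back 1343 years from 1984 CE places the dust horizon in 1984 − 1343 = 641 CE.

641 CE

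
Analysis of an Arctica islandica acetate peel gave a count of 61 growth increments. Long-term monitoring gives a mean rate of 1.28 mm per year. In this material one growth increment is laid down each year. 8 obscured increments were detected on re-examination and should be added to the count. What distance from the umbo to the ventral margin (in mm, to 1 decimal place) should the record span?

88.3 mm

After corrections the count is 61 + 8 = 69 growth increments.
Predicted length = 1.28 mm/year × 69 years = 88.3 mm.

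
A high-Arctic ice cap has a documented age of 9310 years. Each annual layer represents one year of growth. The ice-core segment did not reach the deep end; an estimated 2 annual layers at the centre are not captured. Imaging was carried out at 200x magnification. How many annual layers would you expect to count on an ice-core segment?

9308 annual layers

One annual layer per year gives 9310 annual layers over 9310 years.
9310 − 2 missed = 9308 annual layers expected in the prepared section.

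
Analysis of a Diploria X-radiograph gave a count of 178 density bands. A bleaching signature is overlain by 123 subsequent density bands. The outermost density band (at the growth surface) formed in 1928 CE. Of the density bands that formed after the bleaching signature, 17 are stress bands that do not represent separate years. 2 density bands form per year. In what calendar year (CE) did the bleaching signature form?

1875 CE

123 density bands post-date the bleaching signature.
Removing the 17 false density bands leaves 123 − 17 = 106 true density bands beyond the bleaching signature.
With 2 density bands per year, 106 / 2 = 53 years.
1928 − 53 = 1875 CE.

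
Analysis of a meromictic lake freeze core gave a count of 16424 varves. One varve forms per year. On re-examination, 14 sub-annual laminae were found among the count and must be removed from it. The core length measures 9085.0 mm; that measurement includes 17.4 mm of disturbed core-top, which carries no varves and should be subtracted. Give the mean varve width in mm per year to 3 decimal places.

0.553 mm per year

After corrections the count is 16424 − 14 = 16410 varves.
Removing the 17.4 mm offcut leaves 9085.0 − 17.4 = 9067.6 mm.
Mean rate = 9067.6 mm / 16410 years ≈ 0.553 mm per year.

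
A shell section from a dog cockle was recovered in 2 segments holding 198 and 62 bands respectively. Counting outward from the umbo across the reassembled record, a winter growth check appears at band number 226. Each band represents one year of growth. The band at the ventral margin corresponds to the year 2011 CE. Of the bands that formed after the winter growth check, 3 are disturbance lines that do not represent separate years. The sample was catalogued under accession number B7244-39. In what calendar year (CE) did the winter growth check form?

1980 CE

Total bands = 198 + 62 = 260.
Between band 226 and the ventral margin there are 260 − 226 = 34 bands.
Removing the 3 false bands leaves 34 − 3 = 31 true bands beyond the winter growth check.
2011 − 31 = 1980 CE.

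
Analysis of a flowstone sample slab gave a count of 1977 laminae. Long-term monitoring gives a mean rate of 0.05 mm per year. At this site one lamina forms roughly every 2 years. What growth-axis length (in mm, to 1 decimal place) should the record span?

1977 laminae at 2 years each span 1977 × 2 = 3954 years.
3954 years at 0.05 mm/year gives 0.05 × 3954 = 197.7 mm.

197.7 mm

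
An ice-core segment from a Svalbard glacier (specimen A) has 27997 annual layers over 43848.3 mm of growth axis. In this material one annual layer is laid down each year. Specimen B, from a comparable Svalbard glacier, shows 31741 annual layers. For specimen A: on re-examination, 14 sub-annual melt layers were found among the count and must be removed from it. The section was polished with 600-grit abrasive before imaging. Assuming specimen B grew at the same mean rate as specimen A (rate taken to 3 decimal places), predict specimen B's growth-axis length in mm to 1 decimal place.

49738.1 mm

Specimen A: correcting the raw count gives 27997 − 14 = 27983 true annual layers.
A: Extension rate ≈ 43848.3 / 27983 = 1.567 mm/yr.
Length of B = 1.567 × 31741 = 49738.1 mm.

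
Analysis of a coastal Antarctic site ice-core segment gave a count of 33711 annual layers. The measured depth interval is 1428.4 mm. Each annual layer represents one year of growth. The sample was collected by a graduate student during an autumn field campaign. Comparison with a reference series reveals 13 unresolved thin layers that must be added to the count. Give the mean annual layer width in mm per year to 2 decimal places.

0.04 mm per year

Correcting the raw count gives 33711 + 13 = 33724 true annual layers.
Mean rate = 1428.4 mm / 33724 years ≈ 0.04 mm per year.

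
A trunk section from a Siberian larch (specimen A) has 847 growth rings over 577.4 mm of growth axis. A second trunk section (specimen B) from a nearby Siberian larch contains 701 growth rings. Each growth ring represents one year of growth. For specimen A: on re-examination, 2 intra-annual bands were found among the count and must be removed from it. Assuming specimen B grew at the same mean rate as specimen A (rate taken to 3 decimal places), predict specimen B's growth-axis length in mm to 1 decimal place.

478.8 mm

Specimen A: adjusted count: 847 − 2 = 845 growth rings.
A: Mean rate = 577.4 mm / 845 years ≈ 0.683 mm/year.
For B, 0.683 mm/year × 701 years = 478.8 mm.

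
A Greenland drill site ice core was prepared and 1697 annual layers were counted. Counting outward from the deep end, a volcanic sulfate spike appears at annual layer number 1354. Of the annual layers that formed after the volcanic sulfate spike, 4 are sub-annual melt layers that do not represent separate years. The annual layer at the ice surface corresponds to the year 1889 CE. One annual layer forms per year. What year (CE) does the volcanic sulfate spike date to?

1550 CE

Between annual layer 1354 and the ice surface there are 1697 − 1354 = 343 annual layers.
Removing the 4 false annual layers leaves 343 − 4 = 339 true annual layers beyond the volcanic sulfate spike.
The annual layer at the ice surface is 1889 CE, so the volcanic sulfate spike dates to 1889 − 339 = 1550 CE.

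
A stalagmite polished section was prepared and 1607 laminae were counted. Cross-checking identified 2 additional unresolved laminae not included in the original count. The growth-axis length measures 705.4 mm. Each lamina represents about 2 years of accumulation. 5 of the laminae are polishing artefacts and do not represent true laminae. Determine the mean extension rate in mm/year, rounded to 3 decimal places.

0.220 mm/year

Adjusted count: 1607 − 5 + 2 = 1604 laminae.
At 2 years per lamina, 1604 × 2 = 3208 years.
Extension rate ≈ 705.4 / 3208 = 0.220 mm/year.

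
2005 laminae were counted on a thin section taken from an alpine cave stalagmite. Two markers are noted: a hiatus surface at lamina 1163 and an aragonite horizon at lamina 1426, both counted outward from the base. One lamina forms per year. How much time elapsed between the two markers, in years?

The two markers are separated by 1426 − 1163 = 263 laminae.
At one lamina per year, 263 years elapsed between them.

263 years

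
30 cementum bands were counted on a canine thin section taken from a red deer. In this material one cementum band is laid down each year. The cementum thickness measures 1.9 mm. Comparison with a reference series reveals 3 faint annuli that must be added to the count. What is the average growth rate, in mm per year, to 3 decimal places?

0.058 mm per year

Adjusted count: 30 + 3 = 33 cementum bands.
1.9 mm over 33 years gives 1.9 / 33 ≈ 0.058 mm per year.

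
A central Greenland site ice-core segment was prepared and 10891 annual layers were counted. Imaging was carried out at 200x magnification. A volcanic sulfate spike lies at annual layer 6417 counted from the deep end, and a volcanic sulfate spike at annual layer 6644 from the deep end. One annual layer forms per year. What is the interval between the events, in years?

The two markers are separated by 6644 − 6417 = 227 annual layers.
At one annual layer per year, 227 years elapsed between them.

227 yr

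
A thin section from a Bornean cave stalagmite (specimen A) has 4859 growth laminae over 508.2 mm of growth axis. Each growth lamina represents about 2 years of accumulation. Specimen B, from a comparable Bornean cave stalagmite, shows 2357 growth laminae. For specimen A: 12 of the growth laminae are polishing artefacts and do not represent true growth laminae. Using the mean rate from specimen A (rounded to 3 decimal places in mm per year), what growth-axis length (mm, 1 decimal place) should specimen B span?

Specimen A: true growth lamina count = 4859 − 12 = 4847.
Specimen A: multiplying by 2 years per growth lamina: 4847 × 2 = 9694 years.
A: Mean rate = 508.2 mm / 9694 years ≈ 0.052 mm/yr.
Specimen B: multiplying by 2 years per growth lamina: 2357 × 2 = 4714 years. For B, 0.052 mm/year × 4714 years = 245.1 mm.

245.1 mm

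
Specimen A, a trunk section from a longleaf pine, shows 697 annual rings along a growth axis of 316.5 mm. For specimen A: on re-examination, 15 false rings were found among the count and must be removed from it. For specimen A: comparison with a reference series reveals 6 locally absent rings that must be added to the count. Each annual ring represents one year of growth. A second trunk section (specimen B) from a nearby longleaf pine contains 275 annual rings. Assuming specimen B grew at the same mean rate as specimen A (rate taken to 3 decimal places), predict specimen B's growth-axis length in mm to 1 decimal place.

Specimen A: correcting the raw count gives 697 − 15 + 6 = 688 true annual rings.
A: 316.5 mm over 688 years gives 316.5 / 688 ≈ 0.460 mm/year.
For B, 0.460 mm/year × 275 years = 126.5 mm.

126.5 mm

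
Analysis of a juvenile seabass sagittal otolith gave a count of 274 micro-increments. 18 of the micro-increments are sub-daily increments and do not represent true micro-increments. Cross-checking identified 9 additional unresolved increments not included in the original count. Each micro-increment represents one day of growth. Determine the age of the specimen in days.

After corrections the count is 274 − 18 + 9 = 265 micro-increments.
One micro-increment per day makes the duration 265 days.

265 days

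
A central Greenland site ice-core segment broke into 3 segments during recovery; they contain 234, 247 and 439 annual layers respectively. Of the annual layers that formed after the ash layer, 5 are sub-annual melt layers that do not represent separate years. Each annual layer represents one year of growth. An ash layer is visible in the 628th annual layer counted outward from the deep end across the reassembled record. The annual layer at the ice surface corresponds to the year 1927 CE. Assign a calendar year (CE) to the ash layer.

Total annual layers = 234 + 247 + 439 = 920.
The ash layer sits at annual layer 628 from the deep end, so 920 − 628 = 292 annual layers formed after it.
Excluding 5 false annual layers: 292 − 5 = 287.
The annual layer at the ice surface is 1927 CE, so the ash layer dates to 1927 − 287 = 1640 CE.

1640 CE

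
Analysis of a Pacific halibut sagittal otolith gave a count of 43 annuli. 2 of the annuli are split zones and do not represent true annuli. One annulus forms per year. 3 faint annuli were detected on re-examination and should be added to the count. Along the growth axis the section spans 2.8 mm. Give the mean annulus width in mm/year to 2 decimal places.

0.06 mm/year

True annulus count = 43 − 2 + 3 = 44.
Mean rate = 2.8 mm / 44 years ≈ 0.06 mm/year.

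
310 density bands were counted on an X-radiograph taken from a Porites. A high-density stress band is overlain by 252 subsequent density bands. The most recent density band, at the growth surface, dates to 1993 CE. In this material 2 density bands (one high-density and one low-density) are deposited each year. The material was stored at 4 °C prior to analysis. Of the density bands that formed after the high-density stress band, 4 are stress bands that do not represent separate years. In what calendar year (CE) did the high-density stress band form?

There are 252 density bands younger than the high-density stress band.
Removing the 4 false density bands leaves 252 − 4 = 248 true density bands beyond the high-density stress band.
With 2 density bands per year, 248 / 2 = 124 years.
1993 − 124 = 1869 CE.

1869 CE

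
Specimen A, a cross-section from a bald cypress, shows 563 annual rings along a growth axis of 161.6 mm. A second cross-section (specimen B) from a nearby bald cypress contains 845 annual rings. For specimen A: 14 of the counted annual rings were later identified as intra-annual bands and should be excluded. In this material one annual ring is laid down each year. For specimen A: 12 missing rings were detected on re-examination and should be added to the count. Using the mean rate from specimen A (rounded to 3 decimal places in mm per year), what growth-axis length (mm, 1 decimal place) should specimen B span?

Specimen A: after corrections the count is 563 − 14 + 12 = 561 annual rings.
A: 161.6 mm over 561 years gives 161.6 / 561 ≈ 0.288 mm/year.
B's length ≈ 0.288 × 845 = 243.4 mm.

243.4 mm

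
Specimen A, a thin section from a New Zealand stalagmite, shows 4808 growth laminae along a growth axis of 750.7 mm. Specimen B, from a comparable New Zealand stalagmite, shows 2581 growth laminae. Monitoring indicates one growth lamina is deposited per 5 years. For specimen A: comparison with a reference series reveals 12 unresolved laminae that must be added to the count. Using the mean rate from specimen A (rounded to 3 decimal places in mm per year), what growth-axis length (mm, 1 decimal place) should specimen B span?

400.1 mm

Specimen A: adjusted count: 4808 + 12 = 4820 growth laminae.
Specimen A: at 5 years per growth lamina, 4820 × 5 = 24100 years.
A: Mean rate = 750.7 mm / 24100 years ≈ 0.031 mm/yr.
Specimen B: 2581 growth laminae at 5 years each span 2581 × 5 = 12905 years. Length of B = 0.031 × 12905 = 400.1 mm.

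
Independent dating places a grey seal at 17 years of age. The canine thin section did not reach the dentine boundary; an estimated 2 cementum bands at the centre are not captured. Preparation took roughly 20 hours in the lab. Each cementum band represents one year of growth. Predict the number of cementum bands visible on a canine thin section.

At one cementum band per year, 17 years correspond to 17 cementum bands.
Subtracting the 2 cementum bands not captured gives 17 − 2 = 15 cementum bands in the record.

15 cementum bands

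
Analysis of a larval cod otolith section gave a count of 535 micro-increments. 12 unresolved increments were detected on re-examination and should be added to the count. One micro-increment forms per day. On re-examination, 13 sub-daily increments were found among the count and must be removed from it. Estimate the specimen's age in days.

534 days

True micro-increment count = 535 − 13 + 12 = 534.
At one micro-increment per day, that is 534 days.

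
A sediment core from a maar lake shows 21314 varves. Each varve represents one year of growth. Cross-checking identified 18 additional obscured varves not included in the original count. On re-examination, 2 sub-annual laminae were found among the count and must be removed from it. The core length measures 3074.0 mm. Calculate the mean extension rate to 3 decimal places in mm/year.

0.144 mm/year

After corrections the count is 21314 − 2 + 18 = 21330 varves.
Extension rate ≈ 3074.0 / 21330 = 0.144 mm/year.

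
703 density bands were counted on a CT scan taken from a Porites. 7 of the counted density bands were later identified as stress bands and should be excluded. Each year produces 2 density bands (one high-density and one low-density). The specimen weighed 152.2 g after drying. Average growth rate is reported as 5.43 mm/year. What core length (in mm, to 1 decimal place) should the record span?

True density band count = 703 − 7 = 696.
With 2 density bands per year, 696 / 2 = 348 years.
Length ≈ 5.43 × 348 = 1889.6 mm.

1889.6 mm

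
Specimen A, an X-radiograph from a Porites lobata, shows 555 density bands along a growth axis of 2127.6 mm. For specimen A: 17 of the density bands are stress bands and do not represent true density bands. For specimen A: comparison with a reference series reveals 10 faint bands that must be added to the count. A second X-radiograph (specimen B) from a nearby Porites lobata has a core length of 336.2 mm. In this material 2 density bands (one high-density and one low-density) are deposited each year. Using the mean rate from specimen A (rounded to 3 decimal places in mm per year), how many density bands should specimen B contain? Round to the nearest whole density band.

Specimen A: after corrections the count is 555 − 17 + 10 = 548 density bands.
Specimen A: with 2 density bands per year, 548 / 2 = 274 years.
A: Extension rate ≈ 2127.6 / 274 = 7.765 mm/year.
B spans 336.2 / 7.765 = 43.30 years; at 2 density bands per year that is 43.30 × 2 ≈ 87 density bands.

87 density bands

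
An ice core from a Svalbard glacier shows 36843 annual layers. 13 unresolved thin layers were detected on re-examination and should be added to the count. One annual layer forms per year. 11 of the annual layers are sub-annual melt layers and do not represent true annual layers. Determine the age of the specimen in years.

36845 years

After corrections the count is 36843 − 11 + 13 = 36845 annual layers.
One annual layer per year makes the duration 36845 years.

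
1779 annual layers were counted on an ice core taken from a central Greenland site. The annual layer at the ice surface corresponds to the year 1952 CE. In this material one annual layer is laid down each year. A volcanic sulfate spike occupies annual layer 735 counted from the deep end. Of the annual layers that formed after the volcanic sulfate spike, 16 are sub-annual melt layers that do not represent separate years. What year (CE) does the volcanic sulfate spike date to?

1779 − 735 = 1044 annual layers lie beyond the volcanic sulfate spike toward the ice surface.
1044 − 16 false = 1028 true annual layers after the volcanic sulfate spike.
1952 − 1028 = 924 CE.

924 CE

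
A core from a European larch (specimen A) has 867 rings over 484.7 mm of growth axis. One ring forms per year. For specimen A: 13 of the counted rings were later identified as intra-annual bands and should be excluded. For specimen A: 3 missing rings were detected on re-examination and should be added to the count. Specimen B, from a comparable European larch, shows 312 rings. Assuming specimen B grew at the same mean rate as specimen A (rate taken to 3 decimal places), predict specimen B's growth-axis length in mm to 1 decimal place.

Specimen A: correcting the raw count gives 867 − 13 + 3 = 857 true rings.
A: 484.7 mm over 857 years gives 484.7 / 857 ≈ 0.566 mm/year.
Length of B = 0.566 × 312 = 176.6 mm.

176.6 mm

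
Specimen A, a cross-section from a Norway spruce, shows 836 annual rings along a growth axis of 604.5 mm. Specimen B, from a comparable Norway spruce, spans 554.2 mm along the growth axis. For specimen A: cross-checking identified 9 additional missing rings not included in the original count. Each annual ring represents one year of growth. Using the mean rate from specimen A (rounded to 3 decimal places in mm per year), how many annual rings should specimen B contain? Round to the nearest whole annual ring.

775 annual rings

Specimen A: true annual ring count = 836 + 9 = 845.
A: Extension rate ≈ 604.5 / 845 = 0.715 mm/yr.
Specimen B: 554.2 mm / 0.715 mm per year = 775.10 years ≈ 775 annual rings.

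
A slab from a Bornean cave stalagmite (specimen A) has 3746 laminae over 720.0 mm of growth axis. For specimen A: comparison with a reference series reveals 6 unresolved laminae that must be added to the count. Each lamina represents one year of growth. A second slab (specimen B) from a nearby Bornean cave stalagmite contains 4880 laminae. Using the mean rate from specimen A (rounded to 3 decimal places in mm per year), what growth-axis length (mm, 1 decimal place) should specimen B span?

937.0 mm

Specimen A: adjusted count: 3746 + 6 = 3752 laminae.
A: Mean rate = 720.0 mm / 3752 years ≈ 0.192 mm/year.
For B, 0.192 mm/year × 4880 years = 937.0 mm.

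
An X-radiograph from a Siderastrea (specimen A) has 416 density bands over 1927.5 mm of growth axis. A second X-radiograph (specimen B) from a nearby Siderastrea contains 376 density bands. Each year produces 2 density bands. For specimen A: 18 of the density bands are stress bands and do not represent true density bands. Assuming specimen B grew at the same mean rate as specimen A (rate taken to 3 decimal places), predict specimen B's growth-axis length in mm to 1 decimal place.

1821.0 mm

Specimen A: correcting the raw count gives 416 − 18 = 398 true density bands.
Specimen A: dividing by 2 density bands per year: 398 / 2 = 199 years.
A: Extension rate ≈ 1927.5 / 199 = 9.686 mm/year.
Specimen B: dividing by 2 density bands per year: 376 / 2 = 188 years. B's length ≈ 9.686 × 188 = 1821.0 mm.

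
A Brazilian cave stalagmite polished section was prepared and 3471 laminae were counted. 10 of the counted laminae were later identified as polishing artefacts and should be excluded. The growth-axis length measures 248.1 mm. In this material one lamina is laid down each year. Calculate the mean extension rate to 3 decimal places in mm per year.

After corrections the count is 3471 − 10 = 3461 laminae.
Extension rate ≈ 248.1 / 3461 = 0.072 mm per year.

0.072 mm per year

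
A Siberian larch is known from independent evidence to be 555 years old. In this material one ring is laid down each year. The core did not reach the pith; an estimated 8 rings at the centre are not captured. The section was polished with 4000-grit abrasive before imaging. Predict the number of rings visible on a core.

547 rings

One ring per year gives 555 rings over 555 years.
Less the 8 uncaptured rings: 555 − 8 = 547.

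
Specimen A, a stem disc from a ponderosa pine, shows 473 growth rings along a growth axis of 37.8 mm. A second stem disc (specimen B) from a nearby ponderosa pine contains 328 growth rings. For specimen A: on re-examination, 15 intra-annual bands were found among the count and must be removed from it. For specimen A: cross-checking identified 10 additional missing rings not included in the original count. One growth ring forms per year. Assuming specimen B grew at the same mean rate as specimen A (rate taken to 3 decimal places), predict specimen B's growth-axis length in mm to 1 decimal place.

Specimen A: after corrections the count is 473 − 15 + 10 = 468 growth rings.
A: Extension rate ≈ 37.8 / 468 = 0.081 mm/year.
For B, 0.081 mm/year × 328 years = 26.6 mm.

26.6 mm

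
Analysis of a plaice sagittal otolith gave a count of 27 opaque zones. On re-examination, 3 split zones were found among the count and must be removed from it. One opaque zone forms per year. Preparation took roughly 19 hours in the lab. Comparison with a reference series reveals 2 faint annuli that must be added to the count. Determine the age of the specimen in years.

Correcting the raw count gives 27 − 3 + 2 = 26 true opaque zones.
One opaque zone per year makes the duration 26 years.

26 years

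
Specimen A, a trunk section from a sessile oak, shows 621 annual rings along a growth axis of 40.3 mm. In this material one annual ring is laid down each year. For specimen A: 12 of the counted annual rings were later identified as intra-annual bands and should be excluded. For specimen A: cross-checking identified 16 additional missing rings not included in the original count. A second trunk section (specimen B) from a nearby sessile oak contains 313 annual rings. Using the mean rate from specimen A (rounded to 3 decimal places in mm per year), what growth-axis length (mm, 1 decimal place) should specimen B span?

Specimen A: true annual ring count = 621 − 12 + 16 = 625.
A: 40.3 mm over 625 years gives 40.3 / 625 ≈ 0.064 mm/yr.
B's length ≈ 0.064 × 313 = 20.0 mm.

20.0 mm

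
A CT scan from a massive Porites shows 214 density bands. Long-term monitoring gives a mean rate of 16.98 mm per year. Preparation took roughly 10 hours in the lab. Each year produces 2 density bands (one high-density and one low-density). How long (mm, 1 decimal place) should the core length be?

1816.9 mm

Dividing by 2 density bands per year: 214 / 2 = 107 years.
Length ≈ 16.98 × 107 = 1816.9 mm.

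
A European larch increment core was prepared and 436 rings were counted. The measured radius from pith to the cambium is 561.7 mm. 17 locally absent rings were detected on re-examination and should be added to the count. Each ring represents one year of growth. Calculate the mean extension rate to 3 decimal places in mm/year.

1.240 mm/year

True ring count = 436 + 17 = 453.
Mean rate = 561.7 mm / 453 years ≈ 1.240 mm/year.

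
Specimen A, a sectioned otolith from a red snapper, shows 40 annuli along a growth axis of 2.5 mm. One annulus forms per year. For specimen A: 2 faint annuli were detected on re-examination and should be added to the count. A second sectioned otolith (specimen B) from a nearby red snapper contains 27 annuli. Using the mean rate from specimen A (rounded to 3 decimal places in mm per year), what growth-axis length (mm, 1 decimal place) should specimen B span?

1.6 mm

Specimen A: adjusted count: 40 + 2 = 42 annuli.
A: Mean rate = 2.5 mm / 42 years ≈ 0.060 mm/year.
B's length ≈ 0.060 × 27 = 1.6 mm.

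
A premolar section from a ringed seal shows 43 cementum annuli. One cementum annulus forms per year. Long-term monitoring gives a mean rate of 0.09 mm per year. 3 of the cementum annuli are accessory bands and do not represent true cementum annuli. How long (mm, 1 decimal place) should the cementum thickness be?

3.6 mm

True cementum annulus count = 43 − 3 = 40.
Length ≈ 0.09 × 40 = 3.6 mm.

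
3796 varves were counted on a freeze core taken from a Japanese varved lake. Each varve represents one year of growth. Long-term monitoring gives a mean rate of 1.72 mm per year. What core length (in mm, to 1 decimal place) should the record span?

6529.1 mm

3796 years of growth are recorded.
Predicted length = 1.72 mm/year × 3796 years = 6529.1 mm.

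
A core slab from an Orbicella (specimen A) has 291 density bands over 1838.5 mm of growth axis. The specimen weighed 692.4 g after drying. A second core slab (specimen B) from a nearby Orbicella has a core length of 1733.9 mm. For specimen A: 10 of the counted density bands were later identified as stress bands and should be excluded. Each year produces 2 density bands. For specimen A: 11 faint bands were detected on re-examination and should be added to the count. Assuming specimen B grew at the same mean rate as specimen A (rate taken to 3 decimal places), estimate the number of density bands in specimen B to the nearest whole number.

275 density bands

Specimen A: true density band count = 291 − 10 + 11 = 292.
Specimen A: 292 density bands at 2 per year is 292 / 2 = 146 years.
A: Extension rate ≈ 1838.5 / 146 = 12.592 mm per year.
Specimen B: 1733.9 mm / 12.592 mm per year = 137.70 years; at 2 density bands per year that is 137.70 × 2 ≈ 275 density bands.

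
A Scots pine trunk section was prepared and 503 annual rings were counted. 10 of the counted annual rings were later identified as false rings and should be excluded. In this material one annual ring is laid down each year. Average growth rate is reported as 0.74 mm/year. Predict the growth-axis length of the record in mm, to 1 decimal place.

Adjusted count: 503 − 10 = 493 annual rings.
Length ≈ 0.74 × 493 = 364.8 mm.

364.8 mm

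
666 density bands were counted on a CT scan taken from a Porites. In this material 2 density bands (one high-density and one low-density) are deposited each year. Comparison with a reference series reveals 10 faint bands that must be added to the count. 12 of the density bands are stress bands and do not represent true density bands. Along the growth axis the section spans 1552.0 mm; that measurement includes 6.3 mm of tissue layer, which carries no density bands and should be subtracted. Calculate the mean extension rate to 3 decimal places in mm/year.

True density band count = 666 − 12 + 10 = 664.
Dividing by 2 density bands per year: 664 / 2 = 332 years.
Net length = 1552.0 − 6.3 = 1545.7 mm.
Extension rate ≈ 1545.7 / 332 = 4.656 mm/year.

4.656 mm/year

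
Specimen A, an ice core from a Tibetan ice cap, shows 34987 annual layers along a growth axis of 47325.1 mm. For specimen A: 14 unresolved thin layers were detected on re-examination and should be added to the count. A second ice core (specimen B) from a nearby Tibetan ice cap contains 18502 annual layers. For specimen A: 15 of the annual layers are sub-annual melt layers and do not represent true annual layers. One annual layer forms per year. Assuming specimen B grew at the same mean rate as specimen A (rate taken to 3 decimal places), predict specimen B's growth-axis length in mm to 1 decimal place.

25033.2 mm

Specimen A: true annual layer count = 34987 − 15 + 14 = 34986.
A: Mean rate = 47325.1 mm / 34986 years ≈ 1.353 mm per year.
For B, 1.353 mm/year × 18502 years = 25033.2 mm.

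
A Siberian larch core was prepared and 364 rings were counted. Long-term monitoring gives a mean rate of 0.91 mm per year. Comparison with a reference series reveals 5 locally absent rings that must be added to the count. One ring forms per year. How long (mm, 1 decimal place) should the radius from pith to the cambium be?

335.8 mm

Correcting the raw count gives 364 + 5 = 369 true rings.
Length ≈ 0.91 × 369 = 335.8 mm.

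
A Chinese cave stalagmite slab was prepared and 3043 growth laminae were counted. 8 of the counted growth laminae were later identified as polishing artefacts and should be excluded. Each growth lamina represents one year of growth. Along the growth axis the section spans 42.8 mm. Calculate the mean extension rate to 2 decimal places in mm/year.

Correcting the raw count gives 3043 − 8 = 3035 true growth laminae.
42.8 mm over 3035 years gives 42.8 / 3035 ≈ 0.01 mm/year.

0.01 mm/year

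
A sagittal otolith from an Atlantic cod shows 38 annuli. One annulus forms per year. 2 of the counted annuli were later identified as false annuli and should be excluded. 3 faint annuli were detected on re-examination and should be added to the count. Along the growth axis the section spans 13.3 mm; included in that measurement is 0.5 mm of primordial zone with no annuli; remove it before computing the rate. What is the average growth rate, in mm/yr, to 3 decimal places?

0.328 mm/yr

Correcting the raw count gives 38 − 2 + 3 = 39 true annuli.
Removing the 0.5 mm offcut leaves 13.3 − 0.5 = 12.8 mm.
Extension rate ≈ 12.8 / 39 = 0.328 mm/yr.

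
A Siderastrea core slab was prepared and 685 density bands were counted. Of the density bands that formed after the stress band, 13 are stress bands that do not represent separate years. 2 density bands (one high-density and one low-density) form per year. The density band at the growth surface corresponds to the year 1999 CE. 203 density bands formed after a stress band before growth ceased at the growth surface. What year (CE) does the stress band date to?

1904 CE

203 density bands post-date the stress band.
203 − 13 false = 190 true density bands after the stress band.
Dividing by 2 density bands per year: 190 / 2 = 95 years.
The density band at the growth surface is 1999 CE, so the stress band dates to 1999 − 95 = 1904 CE.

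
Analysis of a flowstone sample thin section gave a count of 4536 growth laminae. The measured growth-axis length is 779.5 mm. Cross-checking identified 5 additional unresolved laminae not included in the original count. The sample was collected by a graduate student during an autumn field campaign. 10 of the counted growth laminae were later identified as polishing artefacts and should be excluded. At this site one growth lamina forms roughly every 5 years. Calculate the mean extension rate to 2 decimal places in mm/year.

Correcting the raw count gives 4536 − 10 + 5 = 4531 true growth laminae.
At 5 years per growth lamina, 4531 × 5 = 22655 years.
779.5 mm over 22655 years gives 779.5 / 22655 ≈ 0.03 mm/year.

0.03 mm/year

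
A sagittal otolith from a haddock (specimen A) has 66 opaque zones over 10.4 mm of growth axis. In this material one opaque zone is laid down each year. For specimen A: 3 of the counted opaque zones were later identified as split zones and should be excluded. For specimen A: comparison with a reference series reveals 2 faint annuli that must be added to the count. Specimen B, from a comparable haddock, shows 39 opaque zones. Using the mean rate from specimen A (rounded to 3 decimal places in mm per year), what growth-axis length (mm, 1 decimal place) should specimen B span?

6.2 mm

Specimen A: after corrections the count is 66 − 3 + 2 = 65 opaque zones.
A: Mean rate = 10.4 mm / 65 years ≈ 0.160 mm/yr.
For B, 0.160 mm/year × 39 years = 6.2 mm.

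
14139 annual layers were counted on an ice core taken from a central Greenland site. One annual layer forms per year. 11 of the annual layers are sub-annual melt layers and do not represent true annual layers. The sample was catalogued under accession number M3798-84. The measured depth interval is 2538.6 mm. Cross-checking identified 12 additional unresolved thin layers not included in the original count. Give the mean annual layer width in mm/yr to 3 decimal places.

0.180 mm/yr

True annual layer count = 14139 − 11 + 12 = 14140.
Mean rate = 2538.6 mm / 14140 years ≈ 0.180 mm/yr.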